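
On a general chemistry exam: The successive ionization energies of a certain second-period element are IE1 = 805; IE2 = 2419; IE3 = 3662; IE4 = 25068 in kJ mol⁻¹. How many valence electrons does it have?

Look for the largest jump between consecutive ionization energies: IE4/IE3 ≈ 6.8, far larger than any earlier ratio.
That jump marks the point where a core electron is being removed. So the atom has 3 valence electrons.

3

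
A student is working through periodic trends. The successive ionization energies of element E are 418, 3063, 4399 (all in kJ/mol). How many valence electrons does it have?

Look for the largest jump between consecutive ionization energies: IE2/IE1 ≈ 7.3, far larger than any earlier ratio.
That jump marks the point where a core electron is being removed. So the atom has 1 valence electron.

1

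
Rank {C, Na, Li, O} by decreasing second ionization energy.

The second ionization energy removes an electron from the +1 ion. For each element: C⁺ still has 3 valence electrons; Na⁺ is the bare [Ne] core; Li⁺ is the bare [He] core; O⁺ still has 5 valence electrons.
Pulling an electron out of a noble-gas core costs far more than removing a remaining valence electron, so Na and Li sit at the high end of IE_2.
Valence configurations: C⁺ [He]2s²2p¹, O⁺ [He]2s²2p³.
Approximate IE_2 values (kJ/mol): C 2353, Na 4562, Li 7298, O 3388.
So the second ionization energies run C < O < Na < Li.

Li, Na, O, C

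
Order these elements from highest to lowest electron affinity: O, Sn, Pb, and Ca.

O is in period 2, group 16; Ca is in period 4, group 2; Sn is in period 5, group 14; Pb is in period 6, group 14.
Adding an electron releases more energy for atoms nearer the top right (short of the noble gases).
Neither a single period nor a single group — weigh both effects.
Pb > Ca: the two effects oppose for this pair; the across-period effect wins (35 vs 2 kJ/mol).
Sn > Pb: they share group 14; the group trend gives Sn the larger value.
O > Sn: both effects reinforce here, so O is clearly the higher of the two.
For reference (kJ/mol): O 141, Ca 2, Sn 107, Pb 35.
So from highest to lowest: O > Sn > Pb > Ca.

O > Sn > Pb > Ca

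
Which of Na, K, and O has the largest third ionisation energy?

Na

After 2 electrons have been removed, what remains? Na²⁺ is already 1 electron into the core; K²⁺ is already 1 electron into the core; O²⁺ still has 4 valence electrons.
Usually core removal costs more than valence removal, but here the competition is close: a tightly held n=2 valence electron can cost more to remove than an n=3 core electron, so the actual values have to decide it.
Tabulated IE_3 (kJ/mol): Na 6910, K 4420, O 5300.
Putting it together, IE_3: K < O < Na.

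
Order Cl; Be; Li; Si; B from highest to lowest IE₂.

Li > B > Cl > Be > Si

IE_2 is the cost of taking one more electron from the +1 cation: Cl⁺ still has 6 valence electrons; Be⁺ still has 1 valence electron; Li⁺ is the bare [He] core; Si⁺ still has 3 valence electrons; B⁺ still has 2 valence electrons.
Breaking into a closed-shell core is much more expensive than removing a leftover valence electron — Li has the largest IE_2 here.
Valence configurations: Cl⁺ [Ne]3s²3p⁴, Be⁺ [He]2s¹, Si⁺ [Ne]3s²3p¹, B⁺ [He]2s².
The numbers (kJ/mol): Cl 2298, Be 1757, Li 7298, Si 1577, B 2427.
Hence IE_2: Si < Be < Cl < B < Li.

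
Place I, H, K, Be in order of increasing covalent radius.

H is in period 1, group 1; Be is in period 2, group 2; K is in period 4, group 1; I is in period 5, group 17.
Across a period the added protons contract the valence shell; down a group each new principal shell makes the atom larger.
These span different periods and groups, so the two trends combine.
Be > H: period and group pull opposite ways; the down-group shift dominates (102 vs 32 pm).
I > Be: the two effects oppose for this pair; the down-group effect wins (133 vs 102 pm).
K > I: the two effects oppose for this pair; the across-period effect wins (196 vs 133 pm).
Tabulated atomic radius (pm): H 32, Be 102, K 196, I 133.
So from smallest to largest: H < Be < I < K.

H < Be < I < K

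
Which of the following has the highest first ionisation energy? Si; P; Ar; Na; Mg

Na is in period 3, group 1; Mg is in period 3, group 2; Si is in period 3, group 14; P is in period 3, group 15; Ar is in period 3, group 18.
First ionization energy rises across a period (greater Z_eff holds electrons more tightly) and falls down a group (valence electrons are farther from the nucleus).
All lie in period 3, so first ionization energy increases left to right.
The highest first ionisation energy among these belongs to Ar.

Ar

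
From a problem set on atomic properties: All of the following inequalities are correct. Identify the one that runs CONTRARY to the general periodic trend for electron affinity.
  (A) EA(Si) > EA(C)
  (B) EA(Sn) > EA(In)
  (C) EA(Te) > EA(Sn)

The general trend: electron affinity increases across a period and decreases down a group.
(A) Si (period 3, group 14) vs C (period 2, group 14): the stated order contradicts the simple trend.
(B) Sn (period 5, group 14) vs In (period 5, group 13): the stated order agrees with the simple trend.
(C) Te (period 5, group 16) vs Sn (period 5, group 14): the stated order agrees with the simple trend.
The exception is (A): Si's larger, more diffuse 3p orbitals accept an added electron slightly more readily than C's compact 2p.

(A)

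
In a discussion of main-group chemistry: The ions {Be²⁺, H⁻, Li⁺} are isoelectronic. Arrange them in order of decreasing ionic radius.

All of these have 2 electrons, so size is governed by nuclear charge alone: the more protons, the stronger the pull on the same electron cloud, and the smaller the ion.
Nuclear charges: Be²⁺ (Z=4), Li⁺ (Z=3), H⁻ (Z=1).
Largest to smallest: H⁻ > Li⁺ > Be²⁺.

H⁻ > Li⁺ > Be²⁺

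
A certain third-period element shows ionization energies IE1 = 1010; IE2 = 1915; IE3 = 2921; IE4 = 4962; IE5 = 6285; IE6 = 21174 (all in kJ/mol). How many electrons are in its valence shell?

Look for the largest jump between consecutive ionization energies: IE6/IE5 ≈ 3.4, far larger than any earlier ratio.
That jump marks the point where a core electron is being removed. So the atom has 5 valence electrons.

5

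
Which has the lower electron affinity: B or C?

Atoms with high Z_eff and room in the valence shell (especially the halogens) have the most exothermic electron affinities.
All lie in period 2, so electron affinity increases left to right.
So B has the lower electron affinity (B < C).

B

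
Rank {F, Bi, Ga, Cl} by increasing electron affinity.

Ga, Bi, F, Cl

Adding an electron releases more energy for atoms nearer the top right (short of the noble gases).
Here both period and group differ, so the two effects have to be weighed against each other.
Bi > Ga: the two effects oppose for this pair; the across-period effect wins (91 vs 29 kJ/mol).
F > Bi: both effects reinforce here, so F is clearly the higher of the two.
Cl > F: this pair runs against the simple trend — see the exception note.
Note the exception: Cl has a higher electron affinity than F, contrary to the simple trend — F's small 2p subshell makes the incoming electron feel strong e⁻–e⁻ repulsion, so Cl actually releases more energy on gaining an electron.
Approximate values (kJ/mol): F 328, Cl 349, Ga 29, Bi 91.
So from lowest to highest: Ga < Bi < F < Cl.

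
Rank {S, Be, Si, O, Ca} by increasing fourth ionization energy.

Si < S < Ca < O < Be

IE_4 is the cost of taking one more electron from the +3 cation: S³⁺ still has 3 valence electrons; Be³⁺ is already 1 electron into the core; Si³⁺ still has 1 valence electron; O³⁺ still has 3 valence electrons; Ca³⁺ is already 1 electron into the core.
Usually core removal costs more than valence removal, but here the competition is close: a tightly held n=2 valence electron can cost more to remove than an n=3 core electron, so the actual values have to decide it.
Valence configurations: S³⁺ [Ne]3s²3p¹, Si³⁺ [Ne]3s¹, O³⁺ [He]2s²2p¹.
Approximate IE_4 values (kJ/mol): S 4556, Be 21007, Si 4356, O 7469, Ca 6491.
Putting it together, IE_4: Si < S < Ca < O < Be.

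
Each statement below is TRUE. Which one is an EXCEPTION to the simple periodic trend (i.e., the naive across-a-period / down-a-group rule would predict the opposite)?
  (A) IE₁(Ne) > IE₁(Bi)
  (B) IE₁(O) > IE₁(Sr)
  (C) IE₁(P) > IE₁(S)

The general trend: IE₁ increases across a period and decreases down a group.
(A) Ne (period 2, group 18) vs Bi (period 6, group 15): the stated order agrees with the simple trend.
(B) O (period 2, group 16) vs Sr (period 5, group 2): the stated order agrees with the simple trend.
(C) P (period 3, group 15) vs S (period 3, group 16): the stated order contradicts the simple trend.
The exception is (C): S (3p⁴) ionizes more easily than half-filled P (3p³) because the paired 3p electron in S is pushed out by e⁻–e⁻ repulsion.

(C)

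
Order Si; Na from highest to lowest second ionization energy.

Na, Si

IE_2 is the cost of taking one more electron from the +1 cation: Si⁺ still has 3 valence electrons; Na⁺ is the bare [Ne] core.
Breaking into a closed-shell core is much more expensive than removing a leftover valence electron — Na has the largest IE_2 here.
The numbers (kJ/mol): Si 1577, Na 4562.
Hence IE_2: Si < Na.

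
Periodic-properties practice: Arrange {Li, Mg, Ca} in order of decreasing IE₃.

After 2 electrons have been removed, what remains? Li²⁺ is already 1 electron into the core; Mg²⁺ is the bare [Ne] core; Ca²⁺ is the bare [Ar] core.
All of these are removing an electron from a noble-gas core or deeper; the smaller core (lower principal quantum number) is held far more tightly, and within a period the higher nuclear charge binds the same core more tightly.
Approximate IE_3 values (kJ/mol): Li 11815, Mg 7733, Ca 4912.
So the third ionization energies run Ca < Mg < Li.

Li > Mg > Ca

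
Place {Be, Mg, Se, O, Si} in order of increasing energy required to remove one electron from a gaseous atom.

Removing the outermost electron gets harder across a period and easier down a group.
Here both period and group differ, so the two effects have to be weighed against each other.
Si > Mg: Si lies to the right of Mg in period 3, so the across-period effect alone puts Si higher.
Be > Si: period and group pull opposite ways; the down-group shift dominates (900 vs 786 kJ/mol).
Se > Be: period and group pull opposite ways; the across-period shift dominates (941 vs 900 kJ/mol).
O > Se: O sits above Se in group 16, so the down-group effect alone puts O higher.
Approximate values (kJ/mol): Be 900, O 1314, Mg 738, Si 786, Se 941.
So from lowest to highest: Mg < Si < Be < Se < O.

Mg, Si, Be, Se, O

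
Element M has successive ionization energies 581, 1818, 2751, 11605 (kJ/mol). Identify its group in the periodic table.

Group 13

Look for the largest jump between consecutive ionization energies: IE4/IE3 ≈ 4.2, far larger than any earlier ratio.
That jump marks the point where a core electron is being removed. So the atom has 3 valence electrons.
A main-group element with 3 valence electrons is in group 13.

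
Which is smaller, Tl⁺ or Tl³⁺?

Both ions have Z = 81 protons, but Tl³⁺ has lost more electrons, so its remaining electrons feel a larger effective nuclear charge per electron and are pulled in more tightly.
Higher positive charge → smaller ion, so Tl⁺ > Tl³⁺.

Tl³⁺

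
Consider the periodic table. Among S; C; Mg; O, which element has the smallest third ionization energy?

S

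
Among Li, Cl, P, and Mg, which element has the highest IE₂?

Li

IE_2 is the cost of taking one more electron from the +1 cation: Li⁺ is the bare [He] core; Cl⁺ still has 6 valence electrons; P⁺ still has 4 valence electrons; Mg⁺ still has 1 valence electron.
Breaking into a closed-shell core is much more expensive than removing a leftover valence electron — Li has the largest IE_2 here.
Valence configurations: Cl⁺ [Ne]3s²3p⁴, P⁺ [Ne]3s²3p², Mg⁺ [Ne]3s¹.
Tabulated IE_2 (kJ/mol): Li 7298, Cl 2298, P 1907, Mg 1451.
So the second ionization energies run Mg < P < Cl < Li.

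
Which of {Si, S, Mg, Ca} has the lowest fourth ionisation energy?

Si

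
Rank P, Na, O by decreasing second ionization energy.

Consider each +1 ion: P⁺ still has 4 valence electrons; Na⁺ is the bare [Ne] core; O⁺ still has 5 valence electrons.
Core electrons are held far more tightly than valence electrons, so Na tops the IE_2 order.
Valence configurations: P⁺ [Ne]3s²3p², O⁺ [He]2s²2p³.
The numbers (kJ/mol): P 1907, Na 4562, O 3388.
So the second ionization energies run P < O < Na.

Na, O, P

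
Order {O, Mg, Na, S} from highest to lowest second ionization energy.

Na, O, S, Mg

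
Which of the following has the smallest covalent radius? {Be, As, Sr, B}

Be is in period 2, group 2; B is in period 2, group 13; As is in period 4, group 15; Sr is in period 5, group 2.
Radius decreases left→right (rising Z_eff, same n) and increases top→bottom (higher n).
These span different periods and groups, so the two trends combine.
Be > B: both are in period 2; the period trend gives Be the larger value.
As > Be: period and group pull opposite ways; the down-group shift dominates (121 vs 102 pm).
Sr > As: both effects reinforce here, so Sr is clearly the larger of the two.
For reference (pm): Be 102, B 85, As 121, Sr 185.
The smallest covalent radius among these belongs to B.

B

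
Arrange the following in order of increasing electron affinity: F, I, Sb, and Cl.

Sb < I < F < Cl

Electron affinity generally becomes more exothermic across a period toward the halogens and less exothermic down a group.
Neither a single period nor a single group — weigh both effects.
I > Sb: I lies to the right of Sb in period 5, so the across-period effect alone puts I higher.
F > I: F sits above I in group 17, so the down-group effect alone puts F higher.
Cl > F: this pair runs against the simple trend — see the exception note.
Note the exception: Cl has a higher electron affinity than F, contrary to the simple trend — F's small 2p subshell makes the incoming electron feel strong e⁻–e⁻ repulsion, so Cl actually releases more energy on gaining an electron.
Tabulated electron affinity (kJ/mol): F 328, Cl 349, Sb 103, I 295.
So from lowest to highest: Sb < I < F < Cl.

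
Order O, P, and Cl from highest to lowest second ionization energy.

O > Cl > P

Consider each +1 ion: O⁺ still has 5 valence electrons; P⁺ still has 4 valence electrons; Cl⁺ still has 6 valence electrons.
All are still removing valence electrons, so compare the +1 ions as you would atoms: IE_2 generally rises across a period (higher Z_eff) and falls down a group (larger shell), subject to the usual subshell exceptions.
Valence configurations: O⁺ [He]2s²2p³, P⁺ [Ne]3s²3p², Cl⁺ [Ne]3s²3p⁴.
The numbers (kJ/mol): O 3388, P 1907, Cl 2298.
Putting it together, IE_2: P < Cl < O.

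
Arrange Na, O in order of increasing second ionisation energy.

O < Na

The second ionization energy removes an electron from the +1 ion. For each element: Na⁺ is the bare [Ne] core; O⁺ still has 5 valence electrons.
Core electrons are held far more tightly than valence electrons, so Na tops the IE_2 order.
Approximate IE_2 values (kJ/mol): Na 4562, O 3388.
So the second ionization energies run O < Na.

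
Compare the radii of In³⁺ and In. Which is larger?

In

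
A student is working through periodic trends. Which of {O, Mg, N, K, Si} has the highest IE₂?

O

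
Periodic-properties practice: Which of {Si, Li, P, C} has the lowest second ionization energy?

Si

Consider each +1 ion: Si⁺ still has 3 valence electrons; Li⁺ is the bare [He] core; P⁺ still has 4 valence electrons; C⁺ still has 3 valence electrons.
Breaking into a closed-shell core is much more expensive than removing a leftover valence electron — Li has the largest IE_2 here.
Valence configurations: Si⁺ [Ne]3s²3p¹, P⁺ [Ne]3s²3p², C⁺ [He]2s²2p¹.
The numbers (kJ/mol): Si 1577, Li 7298, P 1907, C 2353.
Hence IE_2: Si < P < C < Li.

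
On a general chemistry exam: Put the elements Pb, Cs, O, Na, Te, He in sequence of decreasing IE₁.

He > O > Te > Pb > Na > Cs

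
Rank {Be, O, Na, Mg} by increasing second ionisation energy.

Mg, Be, O, Na

Consider each +1 ion: Be⁺ still has 1 valence electron; O⁺ still has 5 valence electrons; Na⁺ is the bare [Ne] core; Mg⁺ still has 1 valence electron.
Core electrons are held far more tightly than valence electrons, so Na tops the IE_2 order.
Valence configurations: Be⁺ [He]2s¹, O⁺ [He]2s²2p³, Mg⁺ [Ne]3s¹.
The numbers (kJ/mol): Be 1757, O 3388, Na 4562, Mg 1451.
Overall IE_2 order: Mg < Be < O < Na.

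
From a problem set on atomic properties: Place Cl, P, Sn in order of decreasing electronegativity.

Cl > P > Sn

P is in period 3, group 15; Cl is in period 3, group 17; Sn is in period 5, group 14.
Smaller atoms with higher effective nuclear charge are more electronegative.
These span different periods and groups, so the two trends combine.
P > Sn: both effects reinforce here, so P is clearly the higher of the two.
Cl > P: Cl lies to the right of P in period 3, so the across-period effect alone puts Cl higher.
Approximate values (Pauling): P 2.19, Cl 3.16, Sn 1.96.
So from highest to lowest: Cl > P > Sn.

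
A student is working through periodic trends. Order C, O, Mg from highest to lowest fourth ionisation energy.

Mg > O > C

The fourth ionization energy removes an electron from the +3 ion. For each element: C³⁺ still has 1 valence electron; O³⁺ still has 3 valence electrons; Mg³⁺ is already 1 electron into the core.
Core electrons are held far more tightly than valence electrons, so Mg tops the IE_4 order.
Valence configurations: C³⁺ [He]2s¹, O³⁺ [He]2s²2p¹.
Tabulated IE_4 (kJ/mol): C 6223, O 7469, Mg 10543.
So the fourth ionization energies run C < O < Mg.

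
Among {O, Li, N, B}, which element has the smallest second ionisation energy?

After 1 electron has been removed, what remains? O⁺ still has 5 valence electrons; Li⁺ is the bare [He] core; N⁺ still has 4 valence electrons; B⁺ still has 2 valence electrons.
Breaking into a closed-shell core is much more expensive than removing a leftover valence electron — Li has the largest IE_2 here.
Valence configurations: O⁺ [He]2s²2p³, N⁺ [He]2s²2p², B⁺ [He]2s².
Tabulated IE_2 (kJ/mol): O 3388, Li 7298, N 2856, B 2427.
So the second ionization energies run B < N < O < Li.

B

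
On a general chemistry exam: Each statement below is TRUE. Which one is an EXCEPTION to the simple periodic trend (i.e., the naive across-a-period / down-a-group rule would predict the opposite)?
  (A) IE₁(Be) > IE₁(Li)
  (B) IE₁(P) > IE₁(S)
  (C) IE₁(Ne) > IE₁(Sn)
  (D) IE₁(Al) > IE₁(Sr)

The general trend: IE₁ increases across a period and decreases down a group.
(A) Be (period 2, group 2) vs Li (period 2, group 1): the stated order agrees with the simple trend.
(B) P (period 3, group 15) vs S (period 3, group 16): the stated order contradicts the simple trend.
(C) Ne (period 2, group 18) vs Sn (period 5, group 14): the stated order agrees with the simple trend.
(D) Al (period 3, group 13) vs Sr (period 5, group 2): the stated order agrees with the simple trend.
The exception is (B): S (3p⁴) ionizes more easily than half-filled P (3p³) because the paired 3p electron in S is pushed out by e⁻–e⁻ repulsion.

(B)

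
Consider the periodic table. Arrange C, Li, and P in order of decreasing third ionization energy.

The third ionization energy removes an electron from the +2 ion. For each element: C²⁺ still has 2 valence electrons; Li²⁺ is already 1 electron into the core; P²⁺ still has 3 valence electrons.
Pulling an electron out of a noble-gas core costs far more than removing a remaining valence electron, so Li sits at the high end of IE_3.
Valence configurations: C²⁺ [He]2s², P²⁺ [Ne]3s²3p¹.
The numbers (kJ/mol): C 4620, Li 11815, P 2914.
Overall IE_3 order: P < C < Li.

Li, C, P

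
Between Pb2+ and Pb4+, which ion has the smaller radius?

Pb4+

Both ions have Z = 82 protons, but Pb4+ has lost more electrons, so its remaining electrons feel a larger effective nuclear charge per electron and are pulled in more tightly.
Higher positive charge → smaller ion, so Pb2+ > Pb4+.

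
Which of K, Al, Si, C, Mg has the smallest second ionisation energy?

Mg

Consider each +1 ion: K⁺ is the bare [Ar] core; Al⁺ still has 2 valence electrons; Si⁺ still has 3 valence electrons; C⁺ still has 3 valence electrons; Mg⁺ still has 1 valence electron.
Breaking into a closed-shell core is much more expensive than removing a leftover valence electron — K has the largest IE_2 here.
Valence configurations: Al⁺ [Ne]3s², Si⁺ [Ne]3s²3p¹, C⁺ [He]2s²2p¹, Mg⁺ [Ne]3s¹.
Si⁺ loses a lone 3p electron whereas Al⁺ must break into a filled 3s² pair, so IE_2(Al) > IE_2(Si) even though Si has the higher nuclear charge.
Tabulated IE_2 (kJ/mol): K 3052, Al 1817, Si 1577, C 2353, Mg 1451.
Hence IE_2: Mg < Si < Al < C < K.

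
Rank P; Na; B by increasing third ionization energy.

P < B < Na

After 2 electrons have been removed, what remains? P²⁺ still has 3 valence electrons; Na²⁺ is already 1 electron into the core; B²⁺ still has 1 valence electron.
Core electrons are held far more tightly than valence electrons, so Na tops the IE_3 order.
Valence configurations: P²⁺ [Ne]3s²3p¹, B²⁺ [He]2s¹.
Approximate IE_3 values (kJ/mol): P 2914, Na 6910, B 3660.
Hence IE_3: P < B < Na.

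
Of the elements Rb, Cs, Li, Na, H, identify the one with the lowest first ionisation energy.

Cs

H is in period 1, group 1; Li is in period 2, group 1; Na is in period 3, group 1; Rb is in period 5, group 1; Cs is in period 6, group 1.
Across a period the outer electron is held more tightly (higher IE₁); down a group it sits in a higher shell, more shielded, and comes off more easily.
All are in group 1, so first ionization energy increases up the group.
The lowest first ionisation energy among these belongs to Cs.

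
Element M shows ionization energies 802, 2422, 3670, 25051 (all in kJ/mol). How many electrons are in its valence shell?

Look for the largest jump between consecutive ionization energies: IE4/IE3 ≈ 6.8, far larger than any earlier ratio.
That jump marks the point where a core electron is being removed. So the atom has 3 valence electrons.

3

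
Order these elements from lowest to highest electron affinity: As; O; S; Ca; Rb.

O is in period 2, group 16; S is in period 3, group 16; Ca is in period 4, group 2; As is in period 4, group 15; Rb is in period 5, group 1.
Adding an electron releases more energy for atoms nearer the top right (short of the noble gases).
Here both period and group differ, so the two effects have to be weighed against each other.
Rb > Ca: this pair runs against the simple trend — see the exception note.
As > Rb: relative to Rb, both the across-period and down-group shifts push As's electron affinity up.
O > As: both effects reinforce here, so O is clearly the higher of the two.
S > O: this pair runs against the simple trend — see the exception note.
Note the exception: Rb has a higher electron affinity than Ca, contrary to the simple trend — adding an electron to Ca (ns²) has to open a new, higher-energy np subshell, which is unfavourable.
Note the exception: S has a higher electron affinity than O, contrary to the simple trend — the compact 2p subshell of O repels the added electron more than S's larger 3p does.
For reference (kJ/mol): O 141, S 200, Ca 2, As 78, Rb 47.
So from lowest to highest: Ca < Rb < As < O < S.

Ca, Rb, As, O, S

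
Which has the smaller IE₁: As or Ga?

Ga is in period 4, group 13; As is in period 4, group 15.
Removing the outermost electron gets harder across a period and easier down a group.
All lie in period 4, so first ionization energy increases left to right.
So Ga has the smaller IE₁ (Ga < As).

Ga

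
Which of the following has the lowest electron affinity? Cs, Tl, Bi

Cs is in period 6, group 1; Tl is in period 6, group 13; Bi is in period 6, group 15.
Atoms with high Z_eff and room in the valence shell (especially the halogens) have the most exothermic electron affinities.
All lie in period 6; the across-period trend (electron affinity increases left to right) applies, with the exception below.
Note the exception: Cs has a higher electron affinity than Tl, contrary to the simple trend — Tl's ns²np¹ configuration gives only a small electron affinity — the sparsely filled np subshell binds an added electron weakly.
Approximate values (kJ/mol): Cs 46, Tl 19, Bi 91.
The lowest electron affinity among these belongs to Tl.

Tl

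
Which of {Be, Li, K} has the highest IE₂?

Li

The second ionization energy removes an electron from the +1 ion. For each element: Be⁺ still has 1 valence electron; Li⁺ is the bare [He] core; K⁺ is the bare [Ar] core.
Pulling an electron out of a noble-gas core costs far more than removing a remaining valence electron, so K and Li sit at the high end of IE_2.
Approximate IE_2 values (kJ/mol): Be 1757, Li 7298, K 3052.
Putting it together, IE_2: Be < K < Li.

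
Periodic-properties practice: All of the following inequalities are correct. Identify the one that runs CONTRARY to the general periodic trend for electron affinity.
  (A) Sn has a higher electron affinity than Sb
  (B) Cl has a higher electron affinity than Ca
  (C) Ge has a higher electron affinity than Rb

(A)

The general trend: electron affinity increases across a period and decreases down a group.
(A) Sn (period 5, group 14) vs Sb (period 5, group 15): the stated order contradicts the simple trend.
(B) Cl (period 3, group 17) vs Ca (period 4, group 2): the stated order agrees with the simple trend.
(C) Ge (period 4, group 14) vs Rb (period 5, group 1): the stated order agrees with the simple trend.
The exception is (A): adding an electron to Sb's half-filled 5p³ is unfavourable, so Sn has the more exothermic EA.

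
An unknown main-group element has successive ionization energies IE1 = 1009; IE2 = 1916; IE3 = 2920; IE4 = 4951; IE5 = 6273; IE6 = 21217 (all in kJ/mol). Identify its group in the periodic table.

Group 15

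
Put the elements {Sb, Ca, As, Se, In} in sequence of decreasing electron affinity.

Se, Sb, As, In, Ca

Atoms with high Z_eff and room in the valence shell (especially the halogens) have the most exothermic electron affinities.
Here both period and group differ, so the two effects have to be weighed against each other.
In > Ca: the two effects oppose for this pair; the across-period effect wins (29 vs 2 kJ/mol).
As > In: relative to In, both the across-period and down-group shifts push As's electron affinity up.
Sb > As: this pair runs against the simple trend — see the exception note.
Se > Sb: relative to Sb, both the across-period and down-group shifts push Se's electron affinity up.
Note the exception: Sb has a higher electron affinity than As, contrary to the simple trend — both are half-filled np³, but the pairing/repulsion penalty for the added electron shrinks as the p orbitals become larger and more diffuse down the group, and for Sb that outweighs the weaker nuclear attraction.
For reference (kJ/mol): Ca 2, As 78, Se 195, In 29, Sb 103.
So from highest to lowest: Se > Sb > As > In > Ca.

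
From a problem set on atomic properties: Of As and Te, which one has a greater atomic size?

Te

Moving right in a period, electrons are added to the same shell under a stronger nuclear pull, so atoms get smaller; moving down, a new shell is opened and atoms get larger.
These sit on a diagonal, where the across-period and down-group effects partly cancel.
Te > As: period and group pull opposite ways; the down-group shift dominates (136 vs 121 pm).
For reference (pm): As 121, Te 136.
So Te has the greater atomic size (Te > As).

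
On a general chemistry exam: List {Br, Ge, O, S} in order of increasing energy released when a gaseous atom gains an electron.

Adding an electron releases more energy for atoms nearer the top right (short of the noble gases).
These span different periods and groups, so the two trends combine.
O > Ge: both effects reinforce here, so O is clearly the higher of the two.
S > O: this pair runs against the simple trend — see the exception note.
Br > S: period and group pull opposite ways; the across-period shift dominates (325 vs 200 kJ/mol).
Note the exception: S has a higher electron affinity than O, contrary to the simple trend — the compact 2p subshell of O repels the added electron more than S's larger 3p does.
Approximate values (kJ/mol): O 141, S 200, Ge 119, Br 325.
So from lowest to highest: Ge < O < S < Br.

Ge, O, S, Br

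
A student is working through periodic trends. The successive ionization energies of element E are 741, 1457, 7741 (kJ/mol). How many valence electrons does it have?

2

Look for the largest jump between consecutive ionization energies: IE3/IE2 ≈ 5.3, far larger than any earlier ratio.
That jump marks the point where a core electron is being removed. So the atom has 2 valence electrons.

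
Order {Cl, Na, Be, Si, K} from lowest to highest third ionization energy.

The third ionization energy removes an electron from the +2 ion. For each element: Cl²⁺ still has 5 valence electrons; Na²⁺ is already 1 electron into the core; Be²⁺ is the bare [He] core; Si²⁺ still has 2 valence electrons; K²⁺ is already 1 electron into the core.
Breaking into a closed-shell core is much more expensive than removing a leftover valence electron — K, Na and Be have the largest IE_3 here.
Valence configurations: Cl²⁺ [Ne]3s²3p³, Si²⁺ [Ne]3s².
The numbers (kJ/mol): Cl 3822, Na 6910, Be 14849, Si 3232, K 4420.
Hence IE_3: Si < Cl < K < Na < Be.

Si, Cl, K, Na, Be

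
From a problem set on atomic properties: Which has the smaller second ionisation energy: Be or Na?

IE_2 is the cost of taking one more electron from the +1 cation: Be⁺ still has 1 valence electron; Na⁺ is the bare [Ne] core.
Core electrons are held far more tightly than valence electrons, so Na tops the IE_2 order.
The numbers (kJ/mol): Be 1757, Na 4562.
Putting it together, IE_2: Be < Na.

Be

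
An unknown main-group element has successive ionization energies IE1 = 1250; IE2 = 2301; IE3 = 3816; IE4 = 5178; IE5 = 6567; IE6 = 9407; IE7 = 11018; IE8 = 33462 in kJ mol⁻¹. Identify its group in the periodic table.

Look for the largest jump between consecutive ionization energies: IE8/IE7 ≈ 3.0, far larger than any earlier ratio.
That jump marks the point where a core electron is being removed. So the atom has 7 valence electrons.
A main-group element with 7 valence electrons is in group 17.

Group 17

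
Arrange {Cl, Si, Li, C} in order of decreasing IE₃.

Li > C > Cl > Si

After 2 electrons have been removed, what remains? Cl²⁺ still has 5 valence electrons; Si²⁺ still has 2 valence electrons; Li²⁺ is already 1 electron into the core; C²⁺ still has 2 valence electrons.
Breaking into a closed-shell core is much more expensive than removing a leftover valence electron — Li has the largest IE_3 here.
Valence configurations: Cl²⁺ [Ne]3s²3p³, Si²⁺ [Ne]3s², C²⁺ [He]2s².
Approximate IE_3 values (kJ/mol): Cl 3822, Si 3232, Li 11815, C 4620.
So the third ionization energies run Si < Cl < C < Li.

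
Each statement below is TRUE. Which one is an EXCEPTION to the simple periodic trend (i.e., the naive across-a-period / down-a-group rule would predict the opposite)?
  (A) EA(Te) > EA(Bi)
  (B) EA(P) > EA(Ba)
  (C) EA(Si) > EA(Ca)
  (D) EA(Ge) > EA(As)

The general trend: electron affinity increases across a period and decreases down a group.
(A) Te (period 5, group 16) vs Bi (period 6, group 15): the stated order agrees with the simple trend.
(B) P (period 3, group 15) vs Ba (period 6, group 2): the stated order agrees with the simple trend.
(C) Si (period 3, group 14) vs Ca (period 4, group 2): the stated order agrees with the simple trend.
(D) Ge (period 4, group 14) vs As (period 4, group 15): the stated order contradicts the simple trend.
The exception is (D): adding an electron to As's half-filled 4p³ is unfavourable, so Ge (4p²) has the more exothermic EA.

(D)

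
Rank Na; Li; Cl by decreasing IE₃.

Consider each +2 ion: Na²⁺ is already 1 electron into the core; Li²⁺ is already 1 electron into the core; Cl²⁺ still has 5 valence electrons.
Core electrons are held far more tightly than valence electrons, so Na and Li top the IE_3 order.
The numbers (kJ/mol): Na 6910, Li 11815, Cl 3822.
Putting it together, IE_3: Cl < Na < Li.

Li, Na, Cl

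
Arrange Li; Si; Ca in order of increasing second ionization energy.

The second ionization energy removes an electron from the +1 ion. For each element: Li⁺ is the bare [He] core; Si⁺ still has 3 valence electrons; Ca⁺ still has 1 valence electron.
Breaking into a closed-shell core is much more expensive than removing a leftover valence electron — Li has the largest IE_2 here.
Valence configurations: Si⁺ [Ne]3s²3p¹, Ca⁺ [Ar]4s¹.
The numbers (kJ/mol): Li 7298, Si 1577, Ca 1145.
So the second ionization energies run Ca < Si < Li.

Ca, Si, Li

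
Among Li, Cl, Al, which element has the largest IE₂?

IE_2 is the cost of taking one more electron from the +1 cation: Li⁺ is the bare [He] core; Cl⁺ still has 6 valence electrons; Al⁺ still has 2 valence electrons.
Core electrons are held far more tightly than valence electrons, so Li tops the IE_2 order.
Valence configurations: Cl⁺ [Ne]3s²3p⁴, Al⁺ [Ne]3s².
Approximate IE_2 values (kJ/mol): Li 7298, Cl 2298, Al 1817.
So the second ionization energies run Al < Cl < Li.

Li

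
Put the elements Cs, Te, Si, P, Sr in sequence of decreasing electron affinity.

Te > Si > P > Cs > Sr

Si is in period 3, group 14; P is in period 3, group 15; Sr is in period 5, group 2; Te is in period 5, group 16; Cs is in period 6, group 1.
Adding an electron releases more energy for atoms nearer the top right (short of the noble gases).
Neither a single period nor a single group — weigh both effects.
Cs > Sr: this pair runs against the simple trend — see the exception note.
P > Cs: both effects reinforce here, so P is clearly the higher of the two.
Si > P: this pair runs against the simple trend — see the exception note.
Te > Si: the two effects oppose for this pair; the across-period effect wins (190 vs 134 kJ/mol).
Note the exception: Cs has a higher electron affinity than Sr, contrary to the simple trend — adding an electron to Sr (ns²) has to open a new, higher-energy np subshell, which is unfavourable.
Note the exception: Si has a higher electron affinity than P, contrary to the simple trend — adding an electron to P's half-filled 3p³ is unfavourable, so Si (3p²) has the more exothermic EA.
For reference (kJ/mol): Si 134, P 72, Sr 5, Te 190, Cs 46.
So from highest to lowest: Te > Si > P > Cs > Sr.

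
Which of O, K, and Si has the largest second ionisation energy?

O

The second ionization energy removes an electron from the +1 ion. For each element: O⁺ still has 5 valence electrons; K⁺ is the bare [Ar] core; Si⁺ still has 3 valence electrons.
Usually core removal costs more than valence removal, but here the competition is close: a tightly held n=2 valence electron can cost more to remove than an n=3 core electron, so the actual values have to decide it.
Valence configurations: O⁺ [He]2s²2p³, Si⁺ [Ne]3s²3p¹.
Tabulated IE_2 (kJ/mol): O 3388, K 3052, Si 1577.
Overall IE_2 order: Si < K < O.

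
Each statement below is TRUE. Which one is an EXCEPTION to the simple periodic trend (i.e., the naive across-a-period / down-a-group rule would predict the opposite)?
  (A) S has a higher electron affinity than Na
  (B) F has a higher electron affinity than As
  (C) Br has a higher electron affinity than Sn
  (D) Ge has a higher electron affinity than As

(D)

The general trend: electron affinity increases across a period and decreases down a group.
(A) S (period 3, group 16) vs Na (period 3, group 1): the stated order agrees with the simple trend.
(B) F (period 2, group 17) vs As (period 4, group 15): the stated order agrees with the simple trend.
(C) Br (period 4, group 17) vs Sn (period 5, group 14): the stated order agrees with the simple trend.
(D) Ge (period 4, group 14) vs As (period 4, group 15): the stated order contradicts the simple trend.
The exception is (D): adding an electron to As's half-filled 4p³ is unfavourable, so Ge (4p²) has the more exothermic EA.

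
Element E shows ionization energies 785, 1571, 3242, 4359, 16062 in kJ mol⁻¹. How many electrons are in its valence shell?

Look for the largest jump between consecutive ionization energies: IE5/IE4 ≈ 3.7, far larger than any earlier ratio.
That jump marks the point where a core electron is being removed. So the atom has 4 valence electrons.

4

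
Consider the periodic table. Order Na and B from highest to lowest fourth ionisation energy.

IE_4 is the cost of taking one more electron from the +3 cation: Na³⁺ is already 2 electrons into the core; B³⁺ is the bare [He] core.
All of these are removing an electron from a noble-gas core or deeper; the smaller core (lower principal quantum number) is held far more tightly, and within a period the higher nuclear charge binds the same core more tightly.
The numbers (kJ/mol): Na 9543, B 25026.
So the fourth ionization energies run Na < B.

B > Na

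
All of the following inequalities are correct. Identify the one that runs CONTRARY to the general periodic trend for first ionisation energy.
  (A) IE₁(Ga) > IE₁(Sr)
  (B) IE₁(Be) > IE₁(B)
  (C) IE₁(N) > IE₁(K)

(B)

The general trend: first ionisation energy increases across a period and decreases down a group.
(A) Ga (period 4, group 13) vs Sr (period 5, group 2): the stated order agrees with the simple trend.
(B) Be (period 2, group 2) vs B (period 2, group 13): the stated order contradicts the simple trend.
(C) N (period 2, group 15) vs K (period 4, group 1): the stated order agrees with the simple trend.
The exception is (B): removing B's lone 2p electron is easier than breaking Be's filled 2s².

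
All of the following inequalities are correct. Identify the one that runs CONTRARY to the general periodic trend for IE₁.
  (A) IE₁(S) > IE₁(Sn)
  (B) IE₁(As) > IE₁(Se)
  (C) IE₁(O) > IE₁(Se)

The general trend: IE₁ increases across a period and decreases down a group.
(A) S (period 3, group 16) vs Sn (period 5, group 14): the stated order agrees with the simple trend.
(B) As (period 4, group 15) vs Se (period 4, group 16): the stated order contradicts the simple trend.
(C) O (period 2, group 16) vs Se (period 4, group 16): the stated order agrees with the simple trend.
The exception is (B): Se (4p⁴) ionizes more easily than half-filled As (4p³).

(B)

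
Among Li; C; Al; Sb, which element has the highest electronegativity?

C

Li is in period 2, group 1; C is in period 2, group 14; Al is in period 3, group 13; Sb is in period 5, group 15.
EN rises left→right (higher Z_eff, smaller atoms) and falls top→bottom (larger, more shielded atoms).
Neither a single period nor a single group — weigh both effects.
Al > Li: the two effects oppose for this pair; the across-period effect wins (1.61 vs 0.98).
Sb > Al: period and group pull opposite ways; the across-period shift dominates (2.05 vs 1.61).
C > Sb: the two effects oppose for this pair; the down-group effect wins (2.55 vs 2.05).
Tabulated electronegativity (Pauling): Li 0.98, C 2.55, Al 1.61, Sb 2.05.
The highest electronegativity among these belongs to C.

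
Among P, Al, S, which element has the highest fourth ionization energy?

Al

After 3 electrons have been removed, what remains? P³⁺ still has 2 valence electrons; Al³⁺ is the bare [Ne] core; S³⁺ still has 3 valence electrons.
Core electrons are held far more tightly than valence electrons, so Al tops the IE_4 order.
Valence configurations: P³⁺ [Ne]3s², S³⁺ [Ne]3s²3p¹.
S³⁺ loses a lone 3p electron whereas P³⁺ must break into a filled 3s² pair, so IE_4(P) > IE_4(S) even though S has the higher nuclear charge.
The numbers (kJ/mol): P 4964, Al 11577, S 4556.
Overall IE_4 order: S < P < Al.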